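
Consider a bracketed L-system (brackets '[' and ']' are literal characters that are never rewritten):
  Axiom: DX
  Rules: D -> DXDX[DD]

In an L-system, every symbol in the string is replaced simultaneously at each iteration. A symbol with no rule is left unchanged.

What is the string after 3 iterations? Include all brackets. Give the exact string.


Step 0: DX
Step 1: DXDX[DD]X
Step 2: DXDX[DD]XDXDX[DD]X[DXDX[DD]DXDX[DD]]X
Step 3: DXDX[DD]XDXDX[DD]X[DXDX[DD]DXDX[DD]]XDXDX[DD]XDXDX[DD]X[DXDX[DD]DXDX[DD]]X[DXDX[DD]XDXDX[DD]X[DXDX[DD]DXDX[DD]]DXDX[DD]XDXDX[DD]X[DXDX[DD]DXDX[DD]]]X

Answer: DXDX[DD]XDXDX[DD]X[DXDX[DD]DXDX[DD]]XDXDX[DD]XDXDX[DD]X[DXDX[DD]DXDX[DD]]X[DXDX[DD]XDXDX[DD]X[DXDX[DD]DXDX[DD]]DXDX[DD]XDXDX[DD]X[DXDX[DD]DXDX[DD]]]X


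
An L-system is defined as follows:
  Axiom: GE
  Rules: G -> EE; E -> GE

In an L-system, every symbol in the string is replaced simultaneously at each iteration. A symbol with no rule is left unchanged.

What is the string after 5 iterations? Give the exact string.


Answer: EEGEEEGEGEGEEEGEEEGEEEGEGEGEEEGEGEGEEEGEGEGEEEGEEEGEEEGEGEGEEEGE

Derivation:
Step 0: GE
Step 1: EEGE
Step 2: GEGEEEGE
Step 3: EEGEEEGEGEGEEEGE
Step 4: GEGEEEGEGEGEEEGEEEGEEEGEGEGEEEGE
Step 5: EEGEEEGEGEGEEEGEEEGEEEGEGEGEEEGEGEGEEEGEGEGEEEGEEEGEEEGEGEGEEEGE


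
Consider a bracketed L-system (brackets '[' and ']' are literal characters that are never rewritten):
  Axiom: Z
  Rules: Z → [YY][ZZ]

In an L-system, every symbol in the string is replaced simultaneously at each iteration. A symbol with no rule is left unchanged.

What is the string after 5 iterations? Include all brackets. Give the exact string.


Answer: [YY][[YY][[YY][[YY][[YY][ZZ][YY][ZZ]][YY][[YY][ZZ][YY][ZZ]]][YY][[YY][[YY][ZZ][YY][ZZ]][YY][[YY][ZZ][YY][ZZ]]]][YY][[YY][[YY][[YY][ZZ][YY][ZZ]][YY][[YY][ZZ][YY][ZZ]]][YY][[YY][[YY][ZZ][YY][ZZ]][YY][[YY][ZZ][YY][ZZ]]]]]

Derivation:
Step 0: Z
Step 1: [YY][ZZ]
Step 2: [YY][[YY][ZZ][YY][ZZ]]
Step 3: [YY][[YY][[YY][ZZ][YY][ZZ]][YY][[YY][ZZ][YY][ZZ]]]
Step 4: [YY][[YY][[YY][[YY][ZZ][YY][ZZ]][YY][[YY][ZZ][YY][ZZ]]][YY][[YY][[YY][ZZ][YY][ZZ]][YY][[YY][ZZ][YY][ZZ]]]]
Step 5: [YY][[YY][[YY][[YY][[YY][ZZ][YY][ZZ]][YY][[YY][ZZ][YY][ZZ]]][YY][[YY][[YY][ZZ][YY][ZZ]][YY][[YY][ZZ][YY][ZZ]]]][YY][[YY][[YY][[YY][ZZ][YY][ZZ]][YY][[YY][ZZ][YY][ZZ]]][YY][[YY][[YY][ZZ][YY][ZZ]][YY][[YY][ZZ][YY][ZZ]]]]]


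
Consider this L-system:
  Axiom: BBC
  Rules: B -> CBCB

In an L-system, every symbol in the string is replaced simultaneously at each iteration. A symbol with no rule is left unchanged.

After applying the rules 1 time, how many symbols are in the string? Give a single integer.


Answer: 9

Derivation:
Step 0: length = 3
Step 1: length = 9


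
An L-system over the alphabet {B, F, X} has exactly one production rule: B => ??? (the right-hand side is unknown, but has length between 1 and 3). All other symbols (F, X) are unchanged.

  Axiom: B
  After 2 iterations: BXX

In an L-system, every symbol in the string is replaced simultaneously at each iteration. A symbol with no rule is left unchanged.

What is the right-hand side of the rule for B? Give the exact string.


Answer: BX

Derivation:
Trying B => BX:
  Step 0: B
  Step 1: BX
  Step 2: BXX
Matches the given result.


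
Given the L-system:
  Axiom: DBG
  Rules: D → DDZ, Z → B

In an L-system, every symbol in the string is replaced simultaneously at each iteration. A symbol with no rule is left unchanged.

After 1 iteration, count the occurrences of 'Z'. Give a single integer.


Step 0: DBG  (0 'Z')
Step 1: DDZBG  (1 'Z')

Answer: 1


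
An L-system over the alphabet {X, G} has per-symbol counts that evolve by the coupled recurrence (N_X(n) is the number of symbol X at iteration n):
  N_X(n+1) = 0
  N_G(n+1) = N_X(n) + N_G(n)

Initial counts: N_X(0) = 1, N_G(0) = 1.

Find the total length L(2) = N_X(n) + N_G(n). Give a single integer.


Step 0: N_X=1, N_G=1, L=2
Step 1: N_X=0, N_G=2, L=2
Step 2: N_X=0, N_G=2, L=2

Answer: 2


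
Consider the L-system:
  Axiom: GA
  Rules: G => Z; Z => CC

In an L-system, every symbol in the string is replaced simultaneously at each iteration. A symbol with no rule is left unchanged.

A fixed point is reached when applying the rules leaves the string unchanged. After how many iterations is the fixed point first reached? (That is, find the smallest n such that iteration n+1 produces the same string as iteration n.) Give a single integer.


Step 0: GA
Step 1: ZA
Step 2: CCA
Step 3: CCA  (unchanged — fixed point at step 2)

Answer: 2


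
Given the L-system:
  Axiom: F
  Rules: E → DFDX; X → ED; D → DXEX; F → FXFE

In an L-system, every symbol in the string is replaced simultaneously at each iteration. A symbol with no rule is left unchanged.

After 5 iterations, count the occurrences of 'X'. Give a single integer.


Answer: 172

Derivation:
Step 0: F  (0 'X')
Step 1: FXFE  (1 'X')
Step 2: FXFEEDFXFEDFDX  (3 'X')
Step 3: FXFEEDFXFEDFDXDFDXDXEXFXFEEDFXFEDFDXDXEXFXFEDXEXED  (14 'X')
Step 4: FXFEEDFXFEDFDXDFDXDXEXFXFEEDFXFEDFDXDXEXFXFEDXEXEDDXEXFXFEDXEXEDDXEXEDDFDXEDFXFEEDFXFEDFDXDFDXDXEXFXFEEDFXFEDFDXDXEXFXFEDXEXEDDXEXEDDFDXEDFXFEEDFXFEDFDXDXEXEDDFDXEDDFDXDXEX  (48 'X')
Step 5: FXFEEDFXFEDFDXDFDXDXEXFXFEEDFXFEDFDXDXEXFXFEDXEXEDDXEXFXFEDXEXEDDXEXEDDFDXEDFXFEEDFXFEDFDXDFDXDXEXFXFEEDFXFEDFDXDXEXFXFEDXEXEDDXEXEDDFDXEDFXFEEDFXFEDFDXDXEXEDDFDXEDDFDXDXEXDXEXEDDFDXEDFXFEEDFXFEDFDXDXEXEDDFDXEDDFDXDXEXDXEXEDDFDXEDDFDXDXEXDXEXFXFEDXEXEDDFDXDXEXFXFEEDFXFEDFDXDFDXDXEXFXFEEDFXFEDFDXDXEXFXFEDXEXEDDXEXFXFEDXEXEDDXEXEDDFDXEDFXFEEDFXFEDFDXDFDXDXEXFXFEEDFXFEDFDXDXEXFXFEDXEXEDDXEXEDDFDXEDFXFEEDFXFEDFDXDXEXEDDFDXEDDFDXDXEXDXEXEDDFDXEDDFDXDXEXDXEXFXFEDXEXEDDFDXDXEXFXFEEDFXFEDFDXDFDXDXEXFXFEEDFXFEDFDXDXEXFXFEDXEXEDDXEXEDDFDXEDDFDXDXEXDXEXFXFEDXEXEDDFDXDXEXDXEXFXFEDXEXEDDXEXEDDFDXED  (172 'X')


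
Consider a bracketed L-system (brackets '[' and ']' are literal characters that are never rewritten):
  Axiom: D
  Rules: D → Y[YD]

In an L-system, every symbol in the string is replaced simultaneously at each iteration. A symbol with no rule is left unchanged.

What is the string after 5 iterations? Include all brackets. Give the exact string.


Step 0: D
Step 1: Y[YD]
Step 2: Y[YY[YD]]
Step 3: Y[YY[YY[YD]]]
Step 4: Y[YY[YY[YY[YD]]]]
Step 5: Y[YY[YY[YY[YY[YD]]]]]

Answer: Y[YY[YY[YY[YY[YD]]]]]


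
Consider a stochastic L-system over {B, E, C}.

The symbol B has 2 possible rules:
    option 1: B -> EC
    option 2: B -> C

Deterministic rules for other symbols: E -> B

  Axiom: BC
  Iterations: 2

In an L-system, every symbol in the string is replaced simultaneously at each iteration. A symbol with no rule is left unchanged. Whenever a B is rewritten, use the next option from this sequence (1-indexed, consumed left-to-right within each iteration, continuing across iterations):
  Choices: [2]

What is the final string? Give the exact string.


Answer: CC

Derivation:
Step 0: BC
Step 1: CC  (used choices [2])
Step 2: CC  (used choices [])


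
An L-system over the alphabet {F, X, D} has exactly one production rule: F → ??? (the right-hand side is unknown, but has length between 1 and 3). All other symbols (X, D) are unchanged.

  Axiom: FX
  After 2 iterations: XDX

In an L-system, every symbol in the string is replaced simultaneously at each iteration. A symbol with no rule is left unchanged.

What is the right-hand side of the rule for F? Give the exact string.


Answer: XD

Derivation:
Trying F → XD:
  Step 0: FX
  Step 1: XDX
  Step 2: XDX
Matches the given result.


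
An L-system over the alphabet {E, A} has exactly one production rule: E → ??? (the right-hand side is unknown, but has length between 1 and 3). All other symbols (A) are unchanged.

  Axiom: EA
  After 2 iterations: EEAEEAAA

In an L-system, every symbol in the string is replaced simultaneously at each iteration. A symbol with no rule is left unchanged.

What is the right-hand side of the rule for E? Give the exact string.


Answer: EEA

Derivation:
Trying E → EEA:
  Step 0: EA
  Step 1: EEAA
  Step 2: EEAEEAAA
Matches the given result.


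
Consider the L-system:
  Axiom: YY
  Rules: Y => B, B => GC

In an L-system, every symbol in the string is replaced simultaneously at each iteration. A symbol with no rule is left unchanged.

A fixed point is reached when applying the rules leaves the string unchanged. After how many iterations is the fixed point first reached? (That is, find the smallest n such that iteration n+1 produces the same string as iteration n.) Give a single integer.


Step 0: YY
Step 1: BB
Step 2: GCGC
Step 3: GCGC  (unchanged — fixed point at step 2)

Answer: 2


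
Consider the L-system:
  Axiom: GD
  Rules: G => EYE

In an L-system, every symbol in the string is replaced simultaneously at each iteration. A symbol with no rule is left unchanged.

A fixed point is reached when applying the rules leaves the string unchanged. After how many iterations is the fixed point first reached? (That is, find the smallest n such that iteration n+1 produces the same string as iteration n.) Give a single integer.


Answer: 1

Derivation:
Step 0: GD
Step 1: EYED
Step 2: EYED  (unchanged — fixed point at step 1)


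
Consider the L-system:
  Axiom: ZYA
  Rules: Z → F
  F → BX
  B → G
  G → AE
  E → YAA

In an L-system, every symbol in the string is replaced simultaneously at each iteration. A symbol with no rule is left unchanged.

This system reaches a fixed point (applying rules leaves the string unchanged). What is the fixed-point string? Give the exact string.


Step 0: ZYA
Step 1: FYA
Step 2: BXYA
Step 3: GXYA
Step 4: AEXYA
Step 5: AYAAXYA
Step 6: AYAAXYA  (unchanged — fixed point at step 5)

Answer: AYAAXYA


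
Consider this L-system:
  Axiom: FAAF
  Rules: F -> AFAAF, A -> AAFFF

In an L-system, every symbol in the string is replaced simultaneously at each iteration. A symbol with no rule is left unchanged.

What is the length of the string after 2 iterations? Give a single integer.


Step 0: length = 4
Step 1: length = 20
Step 2: length = 100

Answer: 100


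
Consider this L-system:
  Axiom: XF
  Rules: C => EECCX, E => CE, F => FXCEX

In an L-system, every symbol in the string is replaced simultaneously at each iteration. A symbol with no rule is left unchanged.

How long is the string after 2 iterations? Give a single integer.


Step 0: length = 2
Step 1: length = 6
Step 2: length = 15

Answer: 15


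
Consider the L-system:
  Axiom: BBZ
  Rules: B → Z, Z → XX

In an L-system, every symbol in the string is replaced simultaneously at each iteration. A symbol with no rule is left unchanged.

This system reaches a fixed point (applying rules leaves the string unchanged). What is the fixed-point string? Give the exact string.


Answer: XXXXXX

Derivation:
Step 0: BBZ
Step 1: ZZXX
Step 2: XXXXXX
Step 3: XXXXXX  (unchanged — fixed point at step 2)


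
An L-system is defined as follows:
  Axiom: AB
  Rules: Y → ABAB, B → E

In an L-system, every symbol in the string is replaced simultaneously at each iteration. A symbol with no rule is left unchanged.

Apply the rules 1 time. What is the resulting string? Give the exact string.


Answer: AE

Derivation:
Step 0: AB
Step 1: AE


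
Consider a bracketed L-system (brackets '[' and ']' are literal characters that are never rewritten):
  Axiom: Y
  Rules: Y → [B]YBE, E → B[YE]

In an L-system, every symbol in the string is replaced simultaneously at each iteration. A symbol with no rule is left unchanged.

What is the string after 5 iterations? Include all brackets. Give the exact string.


Answer: [B][B][B][B][B]YBEBB[YE]BB[[B]YBEB[YE]]BB[[B][B]YBEBB[YE]B[[B]YBEB[YE]]]BB[[B][B][B]YBEBB[YE]BB[[B]YBEB[YE]]B[[B][B]YBEBB[YE]B[[B]YBEB[YE]]]]

Derivation:
Step 0: Y
Step 1: [B]YBE
Step 2: [B][B]YBEBB[YE]
Step 3: [B][B][B]YBEBB[YE]BB[[B]YBEB[YE]]
Step 4: [B][B][B][B]YBEBB[YE]BB[[B]YBEB[YE]]BB[[B][B]YBEBB[YE]B[[B]YBEB[YE]]]
Step 5: [B][B][B][B][B]YBEBB[YE]BB[[B]YBEB[YE]]BB[[B][B]YBEBB[YE]B[[B]YBEB[YE]]]BB[[B][B][B]YBEBB[YE]BB[[B]YBEB[YE]]B[[B][B]YBEBB[YE]B[[B]YBEB[YE]]]]


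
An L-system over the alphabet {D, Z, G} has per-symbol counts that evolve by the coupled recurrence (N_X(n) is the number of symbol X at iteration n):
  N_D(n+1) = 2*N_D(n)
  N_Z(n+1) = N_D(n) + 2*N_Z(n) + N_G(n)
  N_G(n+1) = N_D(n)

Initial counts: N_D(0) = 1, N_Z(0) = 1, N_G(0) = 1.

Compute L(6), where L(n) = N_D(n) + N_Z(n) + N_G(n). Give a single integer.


Step 0: N_D=1, N_Z=1, N_G=1, L=3
Step 1: N_D=2, N_Z=4, N_G=1, L=7
Step 2: N_D=4, N_Z=11, N_G=2, L=17
Step 3: N_D=8, N_Z=28, N_G=4, L=40
Step 4: N_D=16, N_Z=68, N_G=8, L=92
Step 5: N_D=32, N_Z=160, N_G=16, L=208
Step 6: N_D=64, N_Z=368, N_G=32, L=464

Answer: 464


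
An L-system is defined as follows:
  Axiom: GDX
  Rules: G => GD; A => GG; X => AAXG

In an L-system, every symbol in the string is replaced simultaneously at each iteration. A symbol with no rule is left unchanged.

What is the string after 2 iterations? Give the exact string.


Answer: GDDDGGGGAAXGGD

Derivation:
Step 0: GDX
Step 1: GDDAAXG
Step 2: GDDDGGGGAAXGGD


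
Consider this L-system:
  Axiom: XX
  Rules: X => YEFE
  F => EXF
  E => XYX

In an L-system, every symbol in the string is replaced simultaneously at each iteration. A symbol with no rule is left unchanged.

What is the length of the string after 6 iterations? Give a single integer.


Answer: 1002

Derivation:
Step 0: length = 2
Step 1: length = 8
Step 2: length = 20
Step 3: length = 58
Step 4: length = 144
Step 5: length = 396
Step 6: length = 1002


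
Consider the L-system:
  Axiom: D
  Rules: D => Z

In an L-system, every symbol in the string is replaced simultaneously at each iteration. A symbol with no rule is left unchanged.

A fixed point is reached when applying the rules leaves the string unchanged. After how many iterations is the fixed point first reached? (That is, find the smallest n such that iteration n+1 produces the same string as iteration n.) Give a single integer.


Answer: 1

Derivation:
Step 0: D
Step 1: Z
Step 2: Z  (unchanged — fixed point at step 1)


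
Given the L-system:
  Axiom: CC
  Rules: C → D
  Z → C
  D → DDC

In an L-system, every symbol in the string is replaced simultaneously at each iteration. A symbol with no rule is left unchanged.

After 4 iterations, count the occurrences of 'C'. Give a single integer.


Answer: 10

Derivation:
Step 0: CC  (2 'C')
Step 1: DD  (0 'C')
Step 2: DDCDDC  (2 'C')
Step 3: DDCDDCDDDCDDCD  (4 'C')
Step 4: DDCDDCDDDCDDCDDDCDDCDDCDDDCDDCDDDC  (10 'C')


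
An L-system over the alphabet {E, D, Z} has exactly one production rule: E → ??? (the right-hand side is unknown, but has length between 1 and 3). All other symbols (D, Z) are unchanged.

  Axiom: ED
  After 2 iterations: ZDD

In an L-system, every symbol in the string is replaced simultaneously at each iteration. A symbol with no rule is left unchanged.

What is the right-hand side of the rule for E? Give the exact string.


Trying E → ZD:
  Step 0: ED
  Step 1: ZDD
  Step 2: ZDD
Matches the given result.

Answer: ZD


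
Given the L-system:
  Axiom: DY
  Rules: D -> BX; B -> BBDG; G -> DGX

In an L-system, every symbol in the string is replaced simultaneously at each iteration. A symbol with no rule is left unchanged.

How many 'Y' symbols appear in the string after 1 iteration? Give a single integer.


Answer: 1

Derivation:
Step 0: DY  (1 'Y')
Step 1: BXY  (1 'Y')


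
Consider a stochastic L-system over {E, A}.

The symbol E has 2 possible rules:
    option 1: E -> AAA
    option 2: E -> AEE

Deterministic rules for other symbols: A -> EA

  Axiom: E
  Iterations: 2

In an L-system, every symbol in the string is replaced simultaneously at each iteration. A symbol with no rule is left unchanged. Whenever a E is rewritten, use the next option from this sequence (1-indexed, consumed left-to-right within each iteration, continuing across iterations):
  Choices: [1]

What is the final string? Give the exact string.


Answer: EAEAEA

Derivation:
Step 0: E
Step 1: AAA  (used choices [1])
Step 2: EAEAEA  (used choices [])


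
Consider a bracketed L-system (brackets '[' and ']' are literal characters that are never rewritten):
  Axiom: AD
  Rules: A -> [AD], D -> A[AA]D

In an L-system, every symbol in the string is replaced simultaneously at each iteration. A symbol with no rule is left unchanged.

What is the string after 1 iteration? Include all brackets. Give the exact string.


Step 0: AD
Step 1: [AD]A[AA]D

Answer: [AD]A[AA]D


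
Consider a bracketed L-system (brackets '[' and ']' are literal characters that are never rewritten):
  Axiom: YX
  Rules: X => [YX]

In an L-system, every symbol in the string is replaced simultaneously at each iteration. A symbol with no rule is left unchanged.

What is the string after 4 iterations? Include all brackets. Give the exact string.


Step 0: YX
Step 1: Y[YX]
Step 2: Y[Y[YX]]
Step 3: Y[Y[Y[YX]]]
Step 4: Y[Y[Y[Y[YX]]]]

Answer: Y[Y[Y[Y[YX]]]]


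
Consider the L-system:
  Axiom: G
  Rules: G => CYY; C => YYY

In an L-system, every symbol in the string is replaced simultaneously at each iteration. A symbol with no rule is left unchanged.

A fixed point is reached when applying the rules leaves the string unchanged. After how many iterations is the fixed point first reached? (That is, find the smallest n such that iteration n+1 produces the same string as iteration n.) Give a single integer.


Step 0: G
Step 1: CYY
Step 2: YYYYY
Step 3: YYYYY  (unchanged — fixed point at step 2)

Answer: 2


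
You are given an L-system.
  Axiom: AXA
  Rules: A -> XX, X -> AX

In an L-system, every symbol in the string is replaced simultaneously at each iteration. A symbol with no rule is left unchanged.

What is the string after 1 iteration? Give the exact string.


Answer: XXAXXX

Derivation:
Step 0: AXA
Step 1: XXAXXX


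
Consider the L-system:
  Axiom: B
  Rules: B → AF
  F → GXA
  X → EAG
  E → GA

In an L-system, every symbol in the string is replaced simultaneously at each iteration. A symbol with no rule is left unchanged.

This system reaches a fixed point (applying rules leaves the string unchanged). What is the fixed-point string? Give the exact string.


Answer: AGGAAGA

Derivation:
Step 0: B
Step 1: AF
Step 2: AGXA
Step 3: AGEAGA
Step 4: AGGAAGA
Step 5: AGGAAGA  (unchanged — fixed point at step 4)


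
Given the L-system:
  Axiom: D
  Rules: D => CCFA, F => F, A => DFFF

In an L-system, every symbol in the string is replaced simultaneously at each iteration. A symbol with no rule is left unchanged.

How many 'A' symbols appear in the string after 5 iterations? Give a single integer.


Step 0: D  (0 'A')
Step 1: CCFA  (1 'A')
Step 2: CCFDFFF  (0 'A')
Step 3: CCFCCFAFFF  (1 'A')
Step 4: CCFCCFDFFFFFF  (0 'A')
Step 5: CCFCCFCCFAFFFFFF  (1 'A')

Answer: 1


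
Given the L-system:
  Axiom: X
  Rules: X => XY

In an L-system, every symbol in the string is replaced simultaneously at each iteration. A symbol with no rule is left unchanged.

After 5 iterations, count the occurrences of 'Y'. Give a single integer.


Step 0: X  (0 'Y')
Step 1: XY  (1 'Y')
Step 2: XYY  (2 'Y')
Step 3: XYYY  (3 'Y')
Step 4: XYYYY  (4 'Y')
Step 5: XYYYYY  (5 'Y')

Answer: 5


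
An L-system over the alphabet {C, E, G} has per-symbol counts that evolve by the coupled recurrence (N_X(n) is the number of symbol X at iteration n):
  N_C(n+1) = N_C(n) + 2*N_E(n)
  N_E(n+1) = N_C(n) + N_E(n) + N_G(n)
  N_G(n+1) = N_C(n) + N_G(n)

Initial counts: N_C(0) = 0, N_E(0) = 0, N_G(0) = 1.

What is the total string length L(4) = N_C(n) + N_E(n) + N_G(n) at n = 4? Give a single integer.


Answer: 39

Derivation:
Step 0: N_C=0, N_E=0, N_G=1, L=1
Step 1: N_C=0, N_E=1, N_G=1, L=2
Step 2: N_C=2, N_E=2, N_G=1, L=5
Step 3: N_C=6, N_E=5, N_G=3, L=14
Step 4: N_C=16, N_E=14, N_G=9, L=39


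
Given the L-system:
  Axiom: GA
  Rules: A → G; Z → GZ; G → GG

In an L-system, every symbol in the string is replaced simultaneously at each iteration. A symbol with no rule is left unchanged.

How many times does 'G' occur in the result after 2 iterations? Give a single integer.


Answer: 6

Derivation:
Step 0: GA  (1 'G')
Step 1: GGG  (3 'G')
Step 2: GGGGGG  (6 'G')


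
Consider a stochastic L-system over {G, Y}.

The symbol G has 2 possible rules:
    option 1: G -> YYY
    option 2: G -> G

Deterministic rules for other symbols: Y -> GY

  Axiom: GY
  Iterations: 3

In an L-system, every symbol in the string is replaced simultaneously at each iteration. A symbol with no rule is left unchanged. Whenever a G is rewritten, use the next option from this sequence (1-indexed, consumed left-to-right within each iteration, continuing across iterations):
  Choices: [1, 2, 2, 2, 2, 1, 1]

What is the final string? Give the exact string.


Step 0: GY
Step 1: YYYGY  (used choices [1])
Step 2: GYGYGYGGY  (used choices [2])
Step 3: GGYGGYGGYYYYYYYGY  (used choices [2, 2, 2, 1, 1])

Answer: GGYGGYGGYYYYYYYGY


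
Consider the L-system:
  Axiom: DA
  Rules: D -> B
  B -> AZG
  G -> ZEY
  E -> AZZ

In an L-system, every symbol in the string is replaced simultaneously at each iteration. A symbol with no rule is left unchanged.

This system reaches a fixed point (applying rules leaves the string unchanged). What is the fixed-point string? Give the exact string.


Step 0: DA
Step 1: BA
Step 2: AZGA
Step 3: AZZEYA
Step 4: AZZAZZYA
Step 5: AZZAZZYA  (unchanged — fixed point at step 4)

Answer: AZZAZZYA


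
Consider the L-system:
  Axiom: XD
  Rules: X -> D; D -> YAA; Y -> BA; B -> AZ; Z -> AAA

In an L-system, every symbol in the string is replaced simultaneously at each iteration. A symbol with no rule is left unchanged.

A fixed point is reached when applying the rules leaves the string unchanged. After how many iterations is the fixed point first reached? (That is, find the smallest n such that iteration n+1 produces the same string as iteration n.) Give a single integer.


Step 0: XD
Step 1: DYAA
Step 2: YAABAAA
Step 3: BAAAAZAAA
Step 4: AZAAAAAAAAAA
Step 5: AAAAAAAAAAAAAA
Step 6: AAAAAAAAAAAAAA  (unchanged — fixed point at step 5)

Answer: 5


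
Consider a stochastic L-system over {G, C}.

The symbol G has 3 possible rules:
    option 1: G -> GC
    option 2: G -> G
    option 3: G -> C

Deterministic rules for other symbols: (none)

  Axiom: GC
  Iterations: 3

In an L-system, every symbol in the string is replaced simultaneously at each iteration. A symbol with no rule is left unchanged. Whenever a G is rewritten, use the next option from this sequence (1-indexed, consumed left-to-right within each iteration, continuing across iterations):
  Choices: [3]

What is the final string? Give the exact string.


Answer: CC

Derivation:
Step 0: GC
Step 1: CC  (used choices [3])
Step 2: CC  (used choices [])
Step 3: CC  (used choices [])


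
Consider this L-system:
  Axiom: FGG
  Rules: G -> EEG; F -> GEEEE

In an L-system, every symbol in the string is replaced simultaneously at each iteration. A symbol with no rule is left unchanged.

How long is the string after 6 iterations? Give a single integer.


Step 0: length = 3
Step 1: length = 11
Step 2: length = 17
Step 3: length = 23
Step 4: length = 29
Step 5: length = 35
Step 6: length = 41

Answer: 41


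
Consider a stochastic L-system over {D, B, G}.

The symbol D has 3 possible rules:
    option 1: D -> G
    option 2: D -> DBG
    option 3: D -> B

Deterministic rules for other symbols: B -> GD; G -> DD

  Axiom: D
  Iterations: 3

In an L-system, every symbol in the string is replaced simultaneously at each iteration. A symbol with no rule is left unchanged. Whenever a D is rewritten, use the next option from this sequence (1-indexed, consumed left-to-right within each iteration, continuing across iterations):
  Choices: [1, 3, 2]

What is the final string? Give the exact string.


Step 0: D
Step 1: G  (used choices [1])
Step 2: DD  (used choices [])
Step 3: BDBG  (used choices [3, 2])

Answer: BDBG


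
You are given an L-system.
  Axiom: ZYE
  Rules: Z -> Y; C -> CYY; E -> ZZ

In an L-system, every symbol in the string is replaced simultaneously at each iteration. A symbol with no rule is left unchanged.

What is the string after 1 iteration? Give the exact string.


Step 0: ZYE
Step 1: YYZZ

Answer: YYZZ


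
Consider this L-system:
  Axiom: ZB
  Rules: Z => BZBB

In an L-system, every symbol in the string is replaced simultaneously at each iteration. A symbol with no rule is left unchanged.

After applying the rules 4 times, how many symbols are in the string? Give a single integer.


Answer: 14

Derivation:
Step 0: length = 2
Step 1: length = 5
Step 2: length = 8
Step 3: length = 11
Step 4: length = 14


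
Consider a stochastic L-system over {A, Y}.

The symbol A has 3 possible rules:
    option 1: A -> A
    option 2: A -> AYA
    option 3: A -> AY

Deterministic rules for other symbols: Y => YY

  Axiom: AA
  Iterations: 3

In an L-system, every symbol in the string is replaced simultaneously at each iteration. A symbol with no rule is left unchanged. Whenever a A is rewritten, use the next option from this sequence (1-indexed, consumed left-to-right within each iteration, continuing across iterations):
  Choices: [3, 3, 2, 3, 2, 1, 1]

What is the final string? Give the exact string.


Step 0: AA
Step 1: AYAY  (used choices [3, 3])
Step 2: AYAYYAYYY  (used choices [2, 3])
Step 3: AYAYYAYYYYAYYYYYY  (used choices [2, 1, 1])

Answer: AYAYYAYYYYAYYYYYY


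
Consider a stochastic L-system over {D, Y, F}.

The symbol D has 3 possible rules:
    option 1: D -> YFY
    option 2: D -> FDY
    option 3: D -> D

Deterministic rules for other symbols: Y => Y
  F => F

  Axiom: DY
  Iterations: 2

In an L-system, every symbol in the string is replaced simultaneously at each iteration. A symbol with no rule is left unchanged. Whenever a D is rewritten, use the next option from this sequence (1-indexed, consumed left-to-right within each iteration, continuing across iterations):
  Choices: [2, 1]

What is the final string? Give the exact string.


Answer: FYFYYY

Derivation:
Step 0: DY
Step 1: FDYY  (used choices [2])
Step 2: FYFYYY  (used choices [1])


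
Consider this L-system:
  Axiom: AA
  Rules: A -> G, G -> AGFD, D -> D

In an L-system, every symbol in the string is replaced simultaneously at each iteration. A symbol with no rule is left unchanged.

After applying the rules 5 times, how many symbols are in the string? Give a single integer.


Answer: 44

Derivation:
Step 0: length = 2
Step 1: length = 2
Step 2: length = 8
Step 3: length = 14
Step 4: length = 26
Step 5: length = 44


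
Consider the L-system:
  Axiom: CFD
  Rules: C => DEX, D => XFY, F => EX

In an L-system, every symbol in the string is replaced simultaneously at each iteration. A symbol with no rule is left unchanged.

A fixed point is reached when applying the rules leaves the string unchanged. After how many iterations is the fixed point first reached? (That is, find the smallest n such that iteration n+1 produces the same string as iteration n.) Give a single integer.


Answer: 3

Derivation:
Step 0: CFD
Step 1: DEXEXXFY
Step 2: XFYEXEXXEXY
Step 3: XEXYEXEXXEXY
Step 4: XEXYEXEXXEXY  (unchanged — fixed point at step 3)


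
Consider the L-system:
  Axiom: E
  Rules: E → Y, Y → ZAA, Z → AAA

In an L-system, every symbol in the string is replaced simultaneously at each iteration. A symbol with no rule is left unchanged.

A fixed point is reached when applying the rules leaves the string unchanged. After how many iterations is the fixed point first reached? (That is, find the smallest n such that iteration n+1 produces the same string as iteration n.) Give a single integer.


Step 0: E
Step 1: Y
Step 2: ZAA
Step 3: AAAAA
Step 4: AAAAA  (unchanged — fixed point at step 3)

Answer: 3


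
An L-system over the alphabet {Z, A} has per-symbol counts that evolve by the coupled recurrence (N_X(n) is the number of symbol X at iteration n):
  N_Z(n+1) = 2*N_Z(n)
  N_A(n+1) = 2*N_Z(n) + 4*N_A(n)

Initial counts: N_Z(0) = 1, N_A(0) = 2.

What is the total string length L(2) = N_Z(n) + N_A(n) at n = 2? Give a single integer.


Step 0: N_Z=1, N_A=2, L=3
Step 1: N_Z=2, N_A=10, L=12
Step 2: N_Z=4, N_A=44, L=48

Answer: 48


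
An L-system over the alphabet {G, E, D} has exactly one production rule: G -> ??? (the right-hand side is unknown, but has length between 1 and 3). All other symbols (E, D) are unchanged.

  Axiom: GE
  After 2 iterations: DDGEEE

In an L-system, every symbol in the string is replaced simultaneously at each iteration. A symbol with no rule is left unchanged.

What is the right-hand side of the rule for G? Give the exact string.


Trying G -> DGE:
  Step 0: GE
  Step 1: DGEE
  Step 2: DDGEEE
Matches the given result.

Answer: DGE


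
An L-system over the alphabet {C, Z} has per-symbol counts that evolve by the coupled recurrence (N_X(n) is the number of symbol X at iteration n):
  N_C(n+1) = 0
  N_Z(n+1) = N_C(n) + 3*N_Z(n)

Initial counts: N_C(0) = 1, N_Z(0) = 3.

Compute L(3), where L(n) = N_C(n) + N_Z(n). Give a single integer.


Answer: 90

Derivation:
Step 0: N_C=1, N_Z=3, L=4
Step 1: N_C=0, N_Z=10, L=10
Step 2: N_C=0, N_Z=30, L=30
Step 3: N_C=0, N_Z=90, L=90


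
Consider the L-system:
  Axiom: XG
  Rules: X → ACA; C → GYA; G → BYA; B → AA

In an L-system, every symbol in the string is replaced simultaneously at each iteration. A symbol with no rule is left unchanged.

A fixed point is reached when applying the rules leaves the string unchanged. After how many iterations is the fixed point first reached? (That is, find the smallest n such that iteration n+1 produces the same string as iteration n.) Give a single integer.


Answer: 4

Derivation:
Step 0: XG
Step 1: ACABYA
Step 2: AGYAAAAYA
Step 3: ABYAYAAAAYA
Step 4: AAAYAYAAAAYA
Step 5: AAAYAYAAAAYA  (unchanged — fixed point at step 4)


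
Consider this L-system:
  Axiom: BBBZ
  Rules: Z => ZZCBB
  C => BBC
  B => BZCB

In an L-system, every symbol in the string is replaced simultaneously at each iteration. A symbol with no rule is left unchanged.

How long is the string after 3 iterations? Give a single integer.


Answer: 277

Derivation:
Step 0: length = 4
Step 1: length = 17
Step 2: length = 69
Step 3: length = 277


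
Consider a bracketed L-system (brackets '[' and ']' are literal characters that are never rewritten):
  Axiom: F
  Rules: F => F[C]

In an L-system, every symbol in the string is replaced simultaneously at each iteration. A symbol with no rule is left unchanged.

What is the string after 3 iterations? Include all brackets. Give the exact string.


Answer: F[C][C][C]

Derivation:
Step 0: F
Step 1: F[C]
Step 2: F[C][C]
Step 3: F[C][C][C]


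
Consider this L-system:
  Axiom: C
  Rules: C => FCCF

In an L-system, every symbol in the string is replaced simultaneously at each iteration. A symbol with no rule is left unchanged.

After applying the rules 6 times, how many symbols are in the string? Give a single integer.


Step 0: length = 1
Step 1: length = 4
Step 2: length = 10
Step 3: length = 22
Step 4: length = 46
Step 5: length = 94
Step 6: length = 190

Answer: 190


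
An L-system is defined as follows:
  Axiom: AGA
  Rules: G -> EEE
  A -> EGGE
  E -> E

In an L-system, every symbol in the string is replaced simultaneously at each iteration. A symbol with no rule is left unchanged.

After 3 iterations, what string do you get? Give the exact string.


Step 0: AGA
Step 1: EGGEEEEEGGE
Step 2: EEEEEEEEEEEEEEEEEEE
Step 3: EEEEEEEEEEEEEEEEEEE

Answer: EEEEEEEEEEEEEEEEEEE


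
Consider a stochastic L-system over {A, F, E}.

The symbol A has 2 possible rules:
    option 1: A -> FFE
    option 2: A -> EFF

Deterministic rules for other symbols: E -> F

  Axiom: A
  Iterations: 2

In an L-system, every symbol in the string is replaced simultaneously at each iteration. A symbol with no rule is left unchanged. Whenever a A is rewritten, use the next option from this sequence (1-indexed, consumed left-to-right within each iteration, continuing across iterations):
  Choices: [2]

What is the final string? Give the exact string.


Answer: FFF

Derivation:
Step 0: A
Step 1: EFF  (used choices [2])
Step 2: FFF  (used choices [])


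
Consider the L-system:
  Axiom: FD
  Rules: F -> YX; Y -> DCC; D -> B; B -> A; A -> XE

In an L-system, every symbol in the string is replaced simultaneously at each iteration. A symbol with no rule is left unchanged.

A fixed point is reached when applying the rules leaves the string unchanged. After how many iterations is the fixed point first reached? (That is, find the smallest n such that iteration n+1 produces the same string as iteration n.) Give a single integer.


Step 0: FD
Step 1: YXB
Step 2: DCCXA
Step 3: BCCXXE
Step 4: ACCXXE
Step 5: XECCXXE
Step 6: XECCXXE  (unchanged — fixed point at step 5)

Answer: 5


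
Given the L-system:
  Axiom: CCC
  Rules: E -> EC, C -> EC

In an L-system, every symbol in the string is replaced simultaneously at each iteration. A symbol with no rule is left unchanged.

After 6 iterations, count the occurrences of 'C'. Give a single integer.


Step 0: CCC  (3 'C')
Step 1: ECECEC  (3 'C')
Step 2: ECECECECECEC  (6 'C')
Step 3: ECECECECECECECECECECECEC  (12 'C')
Step 4: ECECECECECECECECECECECECECECECECECECECECECECECEC  (24 'C')
Step 5: ECECECECECECECECECECECECECECECECECECECECECECECECECECECECECECECECECECECECECECECECECECECECECECECEC  (48 'C')
Step 6: ECECECECECECECECECECECECECECECECECECECECECECECECECECECECECECECECECECECECECECECECECECECECECECECECECECECECECECECECECECECECECECECECECECECECECECECECECECECECECECECECECECECECECECECECECECECECECECECEC  (96 'C')

Answer: 96


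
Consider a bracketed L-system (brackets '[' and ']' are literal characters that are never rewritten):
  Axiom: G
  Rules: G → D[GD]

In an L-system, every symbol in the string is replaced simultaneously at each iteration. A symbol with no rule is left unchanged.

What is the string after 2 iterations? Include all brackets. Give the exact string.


Answer: D[D[GD]D]

Derivation:
Step 0: G
Step 1: D[GD]
Step 2: D[D[GD]D]


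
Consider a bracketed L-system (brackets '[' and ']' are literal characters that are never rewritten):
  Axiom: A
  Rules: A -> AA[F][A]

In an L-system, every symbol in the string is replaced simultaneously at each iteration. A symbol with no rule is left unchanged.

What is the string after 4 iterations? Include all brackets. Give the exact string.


Answer: AA[F][A]AA[F][A][F][AA[F][A]]AA[F][A]AA[F][A][F][AA[F][A]][F][AA[F][A]AA[F][A][F][AA[F][A]]]AA[F][A]AA[F][A][F][AA[F][A]]AA[F][A]AA[F][A][F][AA[F][A]][F][AA[F][A]AA[F][A][F][AA[F][A]]][F][AA[F][A]AA[F][A][F][AA[F][A]]AA[F][A]AA[F][A][F][AA[F][A]][F][AA[F][A]AA[F][A][F][AA[F][A]]]]

Derivation:
Step 0: A
Step 1: AA[F][A]
Step 2: AA[F][A]AA[F][A][F][AA[F][A]]
Step 3: AA[F][A]AA[F][A][F][AA[F][A]]AA[F][A]AA[F][A][F][AA[F][A]][F][AA[F][A]AA[F][A][F][AA[F][A]]]
Step 4: AA[F][A]AA[F][A][F][AA[F][A]]AA[F][A]AA[F][A][F][AA[F][A]][F][AA[F][A]AA[F][A][F][AA[F][A]]]AA[F][A]AA[F][A][F][AA[F][A]]AA[F][A]AA[F][A][F][AA[F][A]][F][AA[F][A]AA[F][A][F][AA[F][A]]][F][AA[F][A]AA[F][A][F][AA[F][A]]AA[F][A]AA[F][A][F][AA[F][A]][F][AA[F][A]AA[F][A][F][AA[F][A]]]]


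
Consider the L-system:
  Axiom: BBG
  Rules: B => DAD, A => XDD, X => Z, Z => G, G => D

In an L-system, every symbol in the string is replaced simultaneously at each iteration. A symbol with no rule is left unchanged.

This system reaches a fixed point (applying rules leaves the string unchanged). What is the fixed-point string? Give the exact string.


Step 0: BBG
Step 1: DADDADD
Step 2: DXDDDDXDDDD
Step 3: DZDDDDZDDDD
Step 4: DGDDDDGDDDD
Step 5: DDDDDDDDDDD
Step 6: DDDDDDDDDDD  (unchanged — fixed point at step 5)

Answer: DDDDDDDDDDD


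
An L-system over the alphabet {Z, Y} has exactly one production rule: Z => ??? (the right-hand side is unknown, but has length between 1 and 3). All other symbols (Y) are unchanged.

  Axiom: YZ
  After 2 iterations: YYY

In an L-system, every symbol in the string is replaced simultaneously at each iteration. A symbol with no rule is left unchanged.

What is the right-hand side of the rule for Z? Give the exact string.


Trying Z => YY:
  Step 0: YZ
  Step 1: YYY
  Step 2: YYY
Matches the given result.

Answer: YY


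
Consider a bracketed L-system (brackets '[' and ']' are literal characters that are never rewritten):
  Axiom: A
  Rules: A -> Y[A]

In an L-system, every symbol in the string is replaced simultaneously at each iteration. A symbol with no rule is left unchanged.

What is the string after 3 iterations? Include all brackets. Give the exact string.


Answer: Y[Y[Y[A]]]

Derivation:
Step 0: A
Step 1: Y[A]
Step 2: Y[Y[A]]
Step 3: Y[Y[Y[A]]]


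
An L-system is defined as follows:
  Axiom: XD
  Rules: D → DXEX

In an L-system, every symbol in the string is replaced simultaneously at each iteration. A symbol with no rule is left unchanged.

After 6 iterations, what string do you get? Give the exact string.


Answer: XDXEXXEXXEXXEXXEXXEX

Derivation:
Step 0: XD
Step 1: XDXEX
Step 2: XDXEXXEX
Step 3: XDXEXXEXXEX
Step 4: XDXEXXEXXEXXEX
Step 5: XDXEXXEXXEXXEXXEX
Step 6: XDXEXXEXXEXXEXXEXXEX


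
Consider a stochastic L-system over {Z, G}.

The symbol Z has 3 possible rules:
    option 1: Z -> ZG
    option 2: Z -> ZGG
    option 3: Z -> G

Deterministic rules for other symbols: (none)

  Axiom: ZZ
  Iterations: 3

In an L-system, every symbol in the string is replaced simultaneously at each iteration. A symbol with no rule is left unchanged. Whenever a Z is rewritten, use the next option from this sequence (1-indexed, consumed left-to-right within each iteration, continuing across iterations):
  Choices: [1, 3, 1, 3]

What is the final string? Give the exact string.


Step 0: ZZ
Step 1: ZGG  (used choices [1, 3])
Step 2: ZGGG  (used choices [1])
Step 3: GGGG  (used choices [3])

Answer: GGGG


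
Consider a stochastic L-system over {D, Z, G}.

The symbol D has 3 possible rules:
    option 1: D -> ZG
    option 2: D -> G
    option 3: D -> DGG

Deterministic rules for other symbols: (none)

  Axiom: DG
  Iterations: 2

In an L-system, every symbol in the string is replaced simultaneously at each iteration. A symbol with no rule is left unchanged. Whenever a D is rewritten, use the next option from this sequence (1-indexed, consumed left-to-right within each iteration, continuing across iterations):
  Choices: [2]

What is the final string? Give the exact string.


Answer: GG

Derivation:
Step 0: DG
Step 1: GG  (used choices [2])
Step 2: GG  (used choices [])


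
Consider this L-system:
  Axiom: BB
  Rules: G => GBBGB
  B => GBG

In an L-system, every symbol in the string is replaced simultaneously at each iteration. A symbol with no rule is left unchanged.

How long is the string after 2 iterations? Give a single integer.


Step 0: length = 2
Step 1: length = 6
Step 2: length = 26

Answer: 26


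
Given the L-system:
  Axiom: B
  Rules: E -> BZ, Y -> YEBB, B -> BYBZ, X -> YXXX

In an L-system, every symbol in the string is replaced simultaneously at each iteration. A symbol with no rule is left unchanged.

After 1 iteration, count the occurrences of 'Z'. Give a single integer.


Answer: 1

Derivation:
Step 0: B  (0 'Z')
Step 1: BYBZ  (1 'Z')


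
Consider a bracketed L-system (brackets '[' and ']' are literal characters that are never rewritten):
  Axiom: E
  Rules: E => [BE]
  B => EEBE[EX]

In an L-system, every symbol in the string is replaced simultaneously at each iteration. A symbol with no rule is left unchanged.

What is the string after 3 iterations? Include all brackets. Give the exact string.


Answer: [[BE][BE]EEBE[EX][BE][[BE]X][EEBE[EX][BE]]]

Derivation:
Step 0: E
Step 1: [BE]
Step 2: [EEBE[EX][BE]]
Step 3: [[BE][BE]EEBE[EX][BE][[BE]X][EEBE[EX][BE]]]


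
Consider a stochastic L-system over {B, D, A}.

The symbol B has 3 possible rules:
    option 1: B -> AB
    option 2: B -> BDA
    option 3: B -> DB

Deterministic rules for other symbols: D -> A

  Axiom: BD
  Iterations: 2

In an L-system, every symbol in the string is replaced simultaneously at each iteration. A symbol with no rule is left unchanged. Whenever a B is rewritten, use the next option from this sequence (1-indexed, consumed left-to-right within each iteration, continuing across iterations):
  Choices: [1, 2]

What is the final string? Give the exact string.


Step 0: BD
Step 1: ABA  (used choices [1])
Step 2: ABDAA  (used choices [2])

Answer: ABDAA
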